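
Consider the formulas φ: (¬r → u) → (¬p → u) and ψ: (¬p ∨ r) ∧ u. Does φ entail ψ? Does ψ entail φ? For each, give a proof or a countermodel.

Only the reverse direction holds.

(⟸) Assume the antecedent. If r is true, the antecedent forces (r = T, u = T, p = F) or (r = T, u = T, p = T), and (¬r → u) → (¬p → u) holds there. If r is false, (¬r → u) → (¬p → u) reduces to true regardless of the other variables. Either way (¬r → u) → (¬p → u) holds.

(⟹) This fails. Under r = F, u = F, p = F, the left side is true but the right side is false.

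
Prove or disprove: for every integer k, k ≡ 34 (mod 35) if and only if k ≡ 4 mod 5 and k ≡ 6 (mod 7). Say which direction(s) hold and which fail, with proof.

[⇒] Suppose k ≡ 34 (mod 35); write k = 35j + 34. Since 5 ∣ 35, reducing mod 5 gives k ≡ 34 ≡ 4 (mod 5); since 7 ∣ 35, reducing mod 7 gives k ≡ 34 ≡ 6 (mod 7).

[⇐] Conversely, if k ≡ 4 (mod 5) and k ≡ 6 (mod 7), then by the Chinese remainder theorem k ≡ 34 (mod 35). This is exactly k ≡ 34 (mod 35).

The biconditional holds.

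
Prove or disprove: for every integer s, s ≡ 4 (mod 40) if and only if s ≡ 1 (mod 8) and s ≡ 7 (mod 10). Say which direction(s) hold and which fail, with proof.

Forward direction. This fails: s = 4 gives 4 ≡ 4 (mod 40) but 4 ≡ 4 (mod 8), so the conjunction on the right does not hold.

Converse. This fails: s = 17 satisfies both congruences on the right (17 ≡ 1 mod 8 and 17 ≡ 7 mod 10) yet 17 ≡ 17 (mod 40), not 4.

Both directions fail.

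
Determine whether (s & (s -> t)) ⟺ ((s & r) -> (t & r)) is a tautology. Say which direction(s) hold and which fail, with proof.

(⇒) holds; (⇐) fails.

Forward direction. Assume the antecedent. If r is true, the antecedent forces (r = T, t = T, s = T), and (s & r) -> (t & r) holds there. If r is false, (s & r) -> (t & r) reduces to true regardless of the other variables. Either way (s & r) -> (t & r) holds.

Converse. This fails. Under r = F, t = F, s = F, the left side is false but the right side is true.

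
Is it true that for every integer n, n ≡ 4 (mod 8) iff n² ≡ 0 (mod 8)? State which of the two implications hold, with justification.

Not equivalent: only (⇒) holds.

(⟸) This fails: take n = 0. Then 0² = 0 ≡ 0 (mod 8), yet 0 ≡ 0 (mod 8), not 4.

(⟹) Suppose n ≡ 4 (mod 8). Write n = 8j + 4. Then (8j + 4)² = 64j² + 64j + 16 = 8(8j² + 8j + 2) + 0, so n² ≡ 0 (mod 8).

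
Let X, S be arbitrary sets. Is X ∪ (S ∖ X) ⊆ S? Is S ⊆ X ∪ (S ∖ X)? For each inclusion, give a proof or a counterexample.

(⟹) This inclusion fails. Take X = {1}, S = ∅; then 1 ∈ X ∪ (S ∖ X) but 1 ∉ S.

(⟸) Let x ∈ S. Then either x ∈ S and x ∉ X; or x ∈ X ∩ S. In each case x ∈ X ∪ (S ∖ X), so S ⊆ X ∪ (S ∖ X).

The sets are not equal: only the reverse inclusion holds.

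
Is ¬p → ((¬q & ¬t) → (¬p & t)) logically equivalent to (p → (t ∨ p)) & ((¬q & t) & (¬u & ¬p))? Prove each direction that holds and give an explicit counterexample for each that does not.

The forward direction fails; the converse holds.

Converse. Assume the antecedent. If q is true, the antecedent cannot hold. If q is false, the antecedent forces (q = F, t = T, u = F, p = F), and ¬p → ((¬q & ¬t) → (¬p & t)) holds there. Either way ¬p → ((¬q & ¬t) → (¬p & t)) holds.

Forward direction. This fails. Under q = T, t = F, u = F, p = F, the left side is true but the right side is false.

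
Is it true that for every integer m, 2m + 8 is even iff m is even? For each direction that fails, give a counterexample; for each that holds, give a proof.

The forward direction fails; the converse holds.

(⇒) This fails: take m = 7. Then 2m + 8 = 22, which is even, yet m = 7 is odd, not even.

(⇐) Suppose m is even. Since 2 is even, 2m is even for every m, so 2m + 8 has the same parity as 8, which is even. Hence 2m + 8 is even.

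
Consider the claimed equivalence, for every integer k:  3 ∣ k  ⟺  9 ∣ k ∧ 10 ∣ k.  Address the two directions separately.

(←) Suppose 9 ∣ k and 10 ∣ k. Any common multiple of 9 and 10 is a multiple of their lcm; here gcd(9, 10) = 1, so lcm(9, 10) = 9·10 = 90, so 90 ∣ k. Since 3 ∣ 90, it follows that 3 ∣ k.

(→) This fails: take k = 3. Certainly 3 ∣ 3, but 9 ∤ 3.

(⇒) fails; (⇐) holds.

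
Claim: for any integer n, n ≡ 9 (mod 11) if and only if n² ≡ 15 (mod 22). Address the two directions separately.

(⇒) This fails: take n = 20. Then 20 ≡ 9 (mod 11), but 20² = 400 ≡ 4 (mod 22), not 15.

(⇐) This fails: take n = 13. Then 13² = 169 ≡ 15 (mod 22), yet 13 ≡ 2 (mod 11), not 9.

Both directions fail.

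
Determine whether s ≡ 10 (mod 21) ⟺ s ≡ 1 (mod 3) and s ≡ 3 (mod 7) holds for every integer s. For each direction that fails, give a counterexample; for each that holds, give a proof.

Forward direction. Suppose s ≡ 10 (mod 21); write s = 21j + 10. Since 3 ∣ 21, reducing mod 3 gives s ≡ 10 ≡ 1 (mod 3); since 7 ∣ 21, reducing mod 7 gives s ≡ 10 ≡ 3 (mod 7).

Converse. If s ≡ 1 (mod 3) and s ≡ 3 (mod 7), then by the Chinese remainder theorem s ≡ 10 (mod 21). This is exactly s ≡ 10 (mod 21).

Both directions hold.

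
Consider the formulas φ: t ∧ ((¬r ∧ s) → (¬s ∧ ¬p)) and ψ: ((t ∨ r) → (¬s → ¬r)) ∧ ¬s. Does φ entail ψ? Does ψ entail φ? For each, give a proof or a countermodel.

Both directions fail.

Forward direction. This fails. Under t = T, s = F, r = T, p = F, the left side is true but the right side is false.

Converse. This fails. Under t = F, s = F, r = F, p = F, the left side is false but the right side is true.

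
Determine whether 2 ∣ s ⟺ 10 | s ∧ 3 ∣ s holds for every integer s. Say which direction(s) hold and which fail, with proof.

(⇒) This fails: take s = 2. Certainly 2 ∣ 2, but 10 ∤ 2.

(⇐) Suppose 10 ∣ s and 3 ∣ s. Any common multiple of 10 and 3 is a multiple of their lcm; here gcd(10, 3) = 1, so lcm(10, 3) = 10·3 = 30, so 30 ∣ s. Since 2 ∣ 30, it follows that 2 ∣ s.

Only the reverse direction holds.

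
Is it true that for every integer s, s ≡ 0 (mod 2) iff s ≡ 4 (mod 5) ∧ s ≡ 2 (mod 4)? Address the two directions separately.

Converse. If s ≡ 4 (mod 5) and s ≡ 2 (mod 4), then by the Chinese remainder theorem s ≡ 14 (mod 20). Since 14 ≡ 0 (mod 2) and 2 ∣ 20, we get s ≡ 0 (mod 2).

Forward direction. This fails: s = 0 gives 0 ≡ 0 (mod 2) but 0 ≡ 0 (mod 5), so the conjunction on the right does not hold.

The forward direction fails; the converse holds.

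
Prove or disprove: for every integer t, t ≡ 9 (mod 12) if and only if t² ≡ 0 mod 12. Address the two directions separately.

(→) This fails: take t = 9. Then 9 ≡ 9 (mod 12), but 9² = 81 ≡ 9 (mod 12), not 0.

(←) This fails: take t = 0. Then 0² = 0 ≡ 0 (mod 12), yet 0 ≡ 0 (mod 12), not 9.

Both directions fail.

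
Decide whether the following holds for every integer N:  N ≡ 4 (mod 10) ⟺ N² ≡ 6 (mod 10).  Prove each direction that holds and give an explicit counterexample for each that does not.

Not equivalent: only (⇒) holds.

Forward direction. Suppose N ≡ 4 (mod 10). Write N = 10j + 4. Then (10j + 4)² = 100j² + 80j + 16 = 10(10j² + 8j + 1) + 6, so N² ≡ 6 (mod 10).

Converse. This fails: take N = 6. Then 6² = 36 ≡ 6 (mod 10), yet 6 ≡ 6 (mod 10), not 4.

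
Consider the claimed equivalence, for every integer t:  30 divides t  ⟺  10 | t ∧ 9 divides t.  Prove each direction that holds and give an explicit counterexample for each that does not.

(⇒) This fails: take t = 30. Certainly 30 ∣ 30, but 9 ∤ 30.

(⇐) Suppose 10 ∣ t and 9 ∣ t. Any common multiple of 10 and 9 is a multiple of their lcm; here gcd(10, 9) = 1, so lcm(10, 9) = 10·9 = 90, so 90 ∣ t. Since 30 ∣ 90, it follows that 30 ∣ t.

(⇒) fails; (⇐) holds.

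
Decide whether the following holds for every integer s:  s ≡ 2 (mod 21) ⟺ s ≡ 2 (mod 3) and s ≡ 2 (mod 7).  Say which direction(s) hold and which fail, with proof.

Equivalent; both directions hold.

(⟸) If s ≡ 2 (mod 3) and s ≡ 2 (mod 7), then by the Chinese remainder theorem s ≡ 2 (mod 21). This is exactly s ≡ 2 (mod 21).

(⟹) Suppose s ≡ 2 (mod 21); write s = 21j + 2. Since 3 ∣ 21, reducing mod 3 gives s ≡ 2 (mod 3); since 7 ∣ 21, reducing mod 7 gives s ≡ 2 (mod 7).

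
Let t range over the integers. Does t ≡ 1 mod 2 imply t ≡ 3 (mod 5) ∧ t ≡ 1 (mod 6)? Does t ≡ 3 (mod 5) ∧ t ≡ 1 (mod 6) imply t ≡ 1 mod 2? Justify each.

Forward direction. This fails: t = 1 gives 1 ≡ 1 (mod 2) but 1 ≡ 1 (mod 5), so the conjunction on the right does not hold.

Converse. If t ≡ 3 (mod 5) and t ≡ 1 (mod 6), then by the Chinese remainder theorem t ≡ 13 (mod 30). Since 13 ≡ 1 (mod 2) and 2 ∣ 30, we get t ≡ 1 (mod 2).

The forward direction fails; the converse holds.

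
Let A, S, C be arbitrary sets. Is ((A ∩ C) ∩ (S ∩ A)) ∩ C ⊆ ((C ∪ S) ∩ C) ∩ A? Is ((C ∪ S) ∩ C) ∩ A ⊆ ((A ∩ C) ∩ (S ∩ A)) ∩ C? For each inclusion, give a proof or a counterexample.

Only the forward inclusion holds.

(⊆) Let x ∈ ((A ∩ C) ∩ (S ∩ A)) ∩ C. Then x ∈ A ∩ S ∩ C, from which x ∈ ((C ∪ S) ∩ C) ∩ A.

(⊇) This inclusion fails. Take A = {1}, S = ∅, C = {1}; then 1 ∈ ((C ∪ S) ∩ C) ∩ A but 1 ∉ ((A ∩ C) ∩ (S ∩ A)) ∩ C.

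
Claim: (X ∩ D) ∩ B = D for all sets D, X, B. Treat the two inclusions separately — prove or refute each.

Only the forward inclusion holds.

(⟸) This inclusion fails. Take D = {1}, X = ∅, B = ∅; then 1 ∈ D but 1 ∉ (X ∩ D) ∩ B.

(⟹) Let x ∈ (X ∩ D) ∩ B. Then x ∈ D ∩ X ∩ B, from which x ∈ D.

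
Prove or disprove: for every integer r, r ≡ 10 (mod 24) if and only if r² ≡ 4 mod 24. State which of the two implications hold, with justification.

(→) Suppose r ≡ 10 (mod 24). Write r = 24j + 10. Then (24j + 10)² = 576j² + 480j + 100 = 24(24j² + 20j + 4) + 4, so r² ≡ 4 (mod 24).

(←) This fails: take r = 2. Then 2² = 4 ≡ 4 (mod 24), yet 2 ≡ 2 (mod 24), not 10.

(⇒) holds; (⇐) fails.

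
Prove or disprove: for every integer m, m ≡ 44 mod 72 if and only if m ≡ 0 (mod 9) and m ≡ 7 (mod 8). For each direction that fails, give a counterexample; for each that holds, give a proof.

(⇒) fails and (⇐) fails.

[⇒] This fails: m = 44 gives 44 ≡ 44 (mod 72) but 44 ≡ 8 (mod 9), so the conjunction on the right does not hold.

[⇐] This fails: m = 63 satisfies both congruences on the right (63 ≡ 0 mod 9 and 63 ≡ 7 mod 8) yet 63 ≡ 63 (mod 72), not 44.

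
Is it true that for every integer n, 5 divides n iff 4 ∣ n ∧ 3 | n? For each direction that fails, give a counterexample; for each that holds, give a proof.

Neither implication holds.

(⇒) This fails: take n = 5. Certainly 5 ∣ 5, but 4 ∤ 5.

(⇐) This fails: take n = 12. Both 4 ∣ 12 and 3 ∣ 12, yet 12 is not a multiple of 5 (since 12 = 2·5 + 2), so 5 ∤ 12.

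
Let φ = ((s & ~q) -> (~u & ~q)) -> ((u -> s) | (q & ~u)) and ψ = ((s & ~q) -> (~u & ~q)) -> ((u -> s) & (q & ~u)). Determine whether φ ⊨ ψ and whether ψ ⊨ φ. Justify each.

Only the converse holds.

Converse. Assume the antecedent. If q is true, the antecedent forces (q = T, s = F, u = F) or (q = T, s = T, u = F), and the consequent holds there. If q is false, the antecedent forces (q = F, s = T, u = T), and the consequent holds there. Either way the consequent holds.

Forward direction. This fails. Under q = F, s = F, u = F, the left side is true but the right side is false.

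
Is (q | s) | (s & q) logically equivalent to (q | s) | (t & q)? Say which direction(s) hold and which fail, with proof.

The biconditional holds.

(→) Assume the antecedent. If q is true, (q | s) | (t & q) reduces to true regardless of the other variables. If q is false, the antecedent forces (q = F, t = F, s = T) or (q = F, t = T, s = T), and (q | s) | (t & q) holds there. Either way (q | s) | (t & q) holds.

(←) Assume the antecedent. If q is true, (q | s) | (s & q) reduces to true regardless of the other variables. If q is false, the antecedent forces (q = F, t = F, s = T) or (q = F, t = T, s = T), and (q | s) | (s & q) holds there. Either way (q | s) | (s & q) holds.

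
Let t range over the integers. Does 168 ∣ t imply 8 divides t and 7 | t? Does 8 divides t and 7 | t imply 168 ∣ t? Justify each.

(⇒) holds; (⇐) fails.

(⟸) This fails: take t = 56. Both 8 ∣ 56 and 7 ∣ 56, yet 56 is not a multiple of 168 (since 56 = 0·168 + 56), so 168 ∤ 56.

(⟹) If 168 ∣ t, write t = 168q. Since 168 = 21·8, t = 8·(21q), so 8 ∣ t; and since 168 = 24·7, t = 7·(24q), so 7 ∣ t.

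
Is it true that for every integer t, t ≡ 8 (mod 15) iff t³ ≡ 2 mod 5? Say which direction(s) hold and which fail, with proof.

Only the forward implication holds.

(⟹) Suppose t ≡ 8 (mod 15). Then t³ ≡ 8³ = 512 (mod 15), and since 5 ∣ 15, also t³ ≡ 2 (mod 5).

(⟸) This fails: take t = 3. Then 3³ = 27 ≡ 2 (mod 5), yet 3 ≡ 3 (mod 15), not 8.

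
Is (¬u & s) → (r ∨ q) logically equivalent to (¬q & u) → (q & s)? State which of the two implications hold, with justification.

Both directions fail.

[⇒] This fails. Under u = T, r = F, q = F, s = F, the left side is true but the right side is false.

[⇐] This fails. Under u = F, r = F, q = F, s = T, the left side is false but the right side is true.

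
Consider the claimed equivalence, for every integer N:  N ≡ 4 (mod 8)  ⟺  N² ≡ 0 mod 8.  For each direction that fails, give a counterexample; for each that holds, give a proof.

(←) This fails: take N = 0. Then 0² = 0 ≡ 0 (mod 8), yet 0 ≡ 0 (mod 8), not 4.

(→) Suppose N ≡ 4 (mod 8). Write N = 8j + 4. Then (8j + 4)² = 64j² + 64j + 16 = 8(8j² + 8j + 2) + 0, so N² ≡ 0 (mod 8).

Not equivalent: only (⇒) holds.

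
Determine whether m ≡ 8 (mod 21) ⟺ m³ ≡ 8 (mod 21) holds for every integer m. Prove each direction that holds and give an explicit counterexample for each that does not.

(⇒) Suppose m ≡ 8 (mod 21). Write m = 21j + 8. Then (21j + 8)³ = 9261j³ + 10584j² + 4032j + 512 = 21(441j³ + 504j² + 192j + 24) + 8, so m³ ≡ 8 (mod 21).

(⇐) This fails: take m = 2. Then 2³ = 8 ≡ 8 (mod 21), yet 2 ≡ 2 (mod 21), not 8.

Not equivalent: only (⇒) holds.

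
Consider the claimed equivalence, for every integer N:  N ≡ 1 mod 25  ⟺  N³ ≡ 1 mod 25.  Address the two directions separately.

(⟹) Suppose N ≡ 1 mod 25. Write N = 25j + 1. Then (25j + 1)³ = 15625j³ + 1875j² + 75j + 1 = 25(625j³ + 75j² + 3j) + 1, so N³ ≡ 1 (mod 25).

(⟸) Conversely, suppose N³ ≡ 1 (mod 25). The only residue r in {0, …, 24} with r³ ≡ 1 (mod 25) is r = 1, so N ≡ 1 (mod 25).

Both directions hold; the statement is true.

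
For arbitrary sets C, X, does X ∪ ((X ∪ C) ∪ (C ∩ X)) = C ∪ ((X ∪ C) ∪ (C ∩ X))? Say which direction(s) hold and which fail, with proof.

(⊇) Let x ∈ C ∪ ((X ∪ C) ∪ (C ∩ X)). Then either x ∈ C and x ∉ X; or x ∈ X and x ∉ C; or x ∈ C ∩ X. In each case x ∈ X ∪ ((X ∪ C) ∪ (C ∩ X)), so C ∪ ((X ∪ C) ∪ (C ∩ X)) ⊆ X ∪ ((X ∪ C) ∪ (C ∩ X)).

(⊆) Let x ∈ X ∪ ((X ∪ C) ∪ (C ∩ X)). Then either x ∈ C and x ∉ X; or x ∈ X and x ∉ C; or x ∈ C ∩ X. In each case x ∈ C ∪ ((X ∪ C) ∪ (C ∩ X)), so X ∪ ((X ∪ C) ∪ (C ∩ X)) ⊆ C ∪ ((X ∪ C) ∪ (C ∩ X)).

Both inclusions hold; the sets are equal.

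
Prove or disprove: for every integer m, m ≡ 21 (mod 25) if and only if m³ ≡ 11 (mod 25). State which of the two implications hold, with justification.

Both directions hold.

Converse. Suppose m³ ≡ 11 (mod 25). The only residue r in {0, …, 24} with r³ ≡ 11 (mod 25) is r = 21, so m ≡ 21 (mod 25).

Forward direction. Suppose m ≡ 21 (mod 25). Write m = 25j + 21. Then (25j + 21)³ = 15625j³ + 39375j² + 33075j + 9261 = 25(625j³ + 1575j² + 1323j + 370) + 11, so m³ ≡ 11 (mod 25).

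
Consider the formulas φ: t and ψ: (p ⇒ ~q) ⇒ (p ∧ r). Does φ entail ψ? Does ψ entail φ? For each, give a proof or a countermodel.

(⇒) fails and (⇐) fails.

(⇒) This fails. Under p = F, t = T, q = F, r = F, the left side is true but the right side is false.

(⇐) This fails. Under p = T, t = F, q = T, r = F, the left side is false but the right side is true.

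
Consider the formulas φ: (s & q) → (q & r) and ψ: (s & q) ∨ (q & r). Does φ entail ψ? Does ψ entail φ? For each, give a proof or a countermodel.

[⇒] This fails. Under r = F, s = F, q = F, the left side is true but the right side is false.

[⇐] This fails. Under r = F, s = T, q = T, the left side is false but the right side is true.

Neither implication holds.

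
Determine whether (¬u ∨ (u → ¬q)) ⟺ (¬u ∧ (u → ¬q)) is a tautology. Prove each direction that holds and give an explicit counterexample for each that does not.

The forward direction fails; the converse holds.

Converse. Assume the antecedent. If u is true, the antecedent cannot hold. If u is false, ¬u ∨ (u → ¬q) reduces to true regardless of the other variables. Either way ¬u ∨ (u → ¬q) holds.

Forward direction. This fails. Under u = T, q = F, the left side is true but the right side is false.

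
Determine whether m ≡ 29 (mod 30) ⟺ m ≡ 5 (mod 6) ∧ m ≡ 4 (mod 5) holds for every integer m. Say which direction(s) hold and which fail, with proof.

[⇐] If m ≡ 5 (mod 6) and m ≡ 4 (mod 5), then by the Chinese remainder theorem m ≡ 29 (mod 30). This is exactly m ≡ 29 (mod 30).

[⇒] Suppose m ≡ 29 (mod 30); write m = 30j + 29. Since 6 ∣ 30, reducing mod 6 gives m ≡ 29 ≡ 5 (mod 6); since 5 ∣ 30, reducing mod 5 gives m ≡ 29 ≡ 4 (mod 5).

The biconditional holds.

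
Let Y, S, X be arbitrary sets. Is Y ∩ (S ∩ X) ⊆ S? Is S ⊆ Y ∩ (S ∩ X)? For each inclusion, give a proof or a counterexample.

Forward inclusion. Let x ∈ Y ∩ (S ∩ X). Then x ∈ Y ∩ S ∩ X, from which x ∈ S.

Reverse inclusion. This inclusion fails. Take Y = ∅, S = {1}, X = ∅; then 1 ∈ S but 1 ∉ Y ∩ (S ∩ X).

The sets are not equal: only the forward inclusion holds.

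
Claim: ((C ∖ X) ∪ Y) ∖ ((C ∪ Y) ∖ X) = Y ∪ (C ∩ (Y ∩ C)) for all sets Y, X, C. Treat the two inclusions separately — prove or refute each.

(⊆) holds; (⊇) fails.

(⟹) Let x ∈ ((C ∖ X) ∪ Y) ∖ ((C ∪ Y) ∖ X). Then either x ∈ Y ∩ X and x ∉ C; or x ∈ Y ∩ X ∩ C. In each case x ∈ Y ∪ (C ∩ (Y ∩ C)), so ((C ∖ X) ∪ Y) ∖ ((C ∪ Y) ∖ X) ⊆ Y ∪ (C ∩ (Y ∩ C)).

(⟸) This inclusion fails. Take Y = {1}, X = ∅, C = ∅; then 1 ∈ Y ∪ (C ∩ (Y ∩ C)) but 1 ∉ ((C ∖ X) ∪ Y) ∖ ((C ∪ Y) ∖ X).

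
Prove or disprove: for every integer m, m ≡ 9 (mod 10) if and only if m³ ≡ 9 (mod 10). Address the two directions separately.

(⇒) Suppose m ≡ 9 (mod 10). Write m = 10j + 9. Then (10j + 9)³ = 1000j³ + 2700j² + 2430j + 729 = 10(100j³ + 270j² + 243j + 72) + 9, so m³ ≡ 9 (mod 10).

(⇐) For the converse, argue contrapositively. If m ≢ 9 (mod 10), then m is congruent to one of 0, 1, 2, 3, 4, 5, 6, 7, 8 modulo 10, and these give m³ ≡ 0, 1, 8, 7, 4, 5, 6, 3, 2 respectively — never 9.

The biconditional holds.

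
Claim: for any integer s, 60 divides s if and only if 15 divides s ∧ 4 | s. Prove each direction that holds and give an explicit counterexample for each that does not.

The biconditional holds.

[⇒] If 60 ∣ s, write s = 60q. Since 60 = 4·15, s = 15·(4q), so 15 ∣ s; and since 60 = 15·4, s = 4·(15q), so 4 ∣ s.

[⇐] Suppose 15 ∣ s and 4 ∣ s. Any common multiple of 15 and 4 is a multiple of their lcm; here gcd(15, 4) = 1, so lcm(15, 4) = 15·4 = 60, so 60 ∣ s.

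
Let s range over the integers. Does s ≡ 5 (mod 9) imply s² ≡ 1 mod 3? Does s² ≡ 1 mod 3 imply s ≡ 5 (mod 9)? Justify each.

(→) Suppose s ≡ 5 (mod 9). Then s² ≡ 5² = 25 (mod 9), and since 3 ∣ 9, also s² ≡ 1 (mod 3).

(←) This fails: take s = 1. Then 1² = 1 ≡ 1 (mod 3), yet 1 ≡ 1 (mod 9), not 5.

Only the forward implication holds.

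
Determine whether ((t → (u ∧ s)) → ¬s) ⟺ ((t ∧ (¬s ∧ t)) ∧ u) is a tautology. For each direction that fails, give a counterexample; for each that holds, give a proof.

Not equivalent: only (⇐) holds.

[⇒] This fails. Under u = F, t = F, s = F, the left side is true but the right side is false.

[⇐] Assume the antecedent. If u is true, the antecedent forces (u = T, t = T, s = F), and (t → (u ∧ s)) → ¬s holds there. If u is false, the antecedent cannot hold. Either way (t → (u ∧ s)) → ¬s holds.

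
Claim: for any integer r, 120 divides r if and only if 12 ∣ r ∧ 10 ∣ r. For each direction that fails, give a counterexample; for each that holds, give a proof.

(⇒) If 120 ∣ r, write r = 120q. Since 120 = 10·12, r = 12·(10q), so 12 ∣ r; and since 120 = 12·10, r = 10·(12q), so 10 ∣ r.

(⇐) This fails: take r = 60. Both 12 ∣ 60 and 10 ∣ 60, yet 60 is not a multiple of 120 (since 60 = 0·120 + 60), so 120 ∤ 60.

(⇒) holds; (⇐) fails.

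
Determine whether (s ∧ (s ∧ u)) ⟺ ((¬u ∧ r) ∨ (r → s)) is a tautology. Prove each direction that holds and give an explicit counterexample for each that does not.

(←) This fails. Under s = F, u = F, r = F, the left side is false but the right side is true.

(→) Assume the antecedent. If s is true, (¬u ∧ r) ∨ (r → s) reduces to true regardless of the other variables. If s is false, the antecedent cannot hold. Either way (¬u ∧ r) ∨ (r → s) holds.

(⇒) holds; (⇐) fails.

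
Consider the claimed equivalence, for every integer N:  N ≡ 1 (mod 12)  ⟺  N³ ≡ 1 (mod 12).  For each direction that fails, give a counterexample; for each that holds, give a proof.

Both implications hold.

(⟸) For the converse, argue contrapositively. If N ≢ 1 (mod 12), then N is congruent to one of 0, 2, 3, 4, 5, 6, 7, 8, 9, 10, 11 modulo 12, and these give N³ ≡ 0, 8, 3, 4, 5, 0, 7, 8, 9, 4, 11 respectively — never 1.

(⟹) Suppose N ≡ 1 (mod 12). Write N = 12j + 1. Then (12j + 1)³ = 1728j³ + 432j² + 36j + 1 = 12(144j³ + 36j² + 3j) + 1, so N³ ≡ 1 (mod 12).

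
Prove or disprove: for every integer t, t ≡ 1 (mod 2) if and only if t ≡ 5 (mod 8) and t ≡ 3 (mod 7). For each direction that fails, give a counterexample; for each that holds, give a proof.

Not equivalent: only (⇐) holds.

[⇒] This fails: t = 1 gives 1 ≡ 1 (mod 2) but 1 ≡ 1 (mod 8), so the conjunction on the right does not hold.

[⇐] Conversely, if t ≡ 5 (mod 8) and t ≡ 3 (mod 7), then by the Chinese remainder theorem t ≡ 45 (mod 56). Since 45 ≡ 1 (mod 2) and 2 ∣ 56, we get t ≡ 1 (mod 2).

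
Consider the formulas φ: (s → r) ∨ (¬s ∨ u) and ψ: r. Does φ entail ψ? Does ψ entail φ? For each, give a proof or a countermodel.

Only the reverse direction holds.

Forward direction. This fails. Under r = F, s = F, u = F, the left side is true but the right side is false.

Converse. Assume the antecedent. If r is true, (s → r) ∨ (¬s ∨ u) reduces to true regardless of the other variables. If r is false, the antecedent cannot hold. Either way (s → r) ∨ (¬s ∨ u) holds.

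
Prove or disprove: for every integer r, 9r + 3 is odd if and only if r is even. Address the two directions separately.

Both implications hold.

(←) Suppose r is even; write r = 2j. Then 9r + 3 = 9·(2j) + 3 = 2·9j + 3, which is odd.

(→) Suppose 9r + 3 is odd. Since 9 is odd, 9r and r have the same parity, so 9r + 3 ≡ r + 3 (mod 2). As 3 is odd, 9r + 3 is odd exactly when r is even. Thus r is even.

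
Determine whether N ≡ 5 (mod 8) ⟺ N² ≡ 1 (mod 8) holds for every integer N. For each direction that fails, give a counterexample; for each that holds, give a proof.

Forward direction. Suppose N ≡ 5 (mod 8). Write N = 8j + 5. Then (8j + 5)² = 64j² + 80j + 25 = 8(8j² + 10j + 3) + 1, so N² ≡ 1 (mod 8).

Converse. This fails: take N = 1. Then 1² = 1 ≡ 1 (mod 8), yet 1 ≡ 1 (mod 8), not 5.

Only the forward implication holds.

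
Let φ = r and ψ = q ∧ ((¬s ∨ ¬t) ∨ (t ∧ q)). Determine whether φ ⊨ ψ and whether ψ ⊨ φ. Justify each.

Both directions fail.

Forward direction. This fails. Under q = F, s = F, r = T, t = F, the left side is true but the right side is false.

Converse. This fails. Under q = T, s = F, r = F, t = F, the left side is false but the right side is true.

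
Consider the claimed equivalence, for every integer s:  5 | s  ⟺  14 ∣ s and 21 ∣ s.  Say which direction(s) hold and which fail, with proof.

Both directions fail.

(⟹) This fails: take s = 5. Certainly 5 ∣ 5, but 14 ∤ 5.

(⟸) This fails: take s = 42. Both 14 ∣ 42 and 21 ∣ 42, yet 42 is not a multiple of 5 (since 42 = 8·5 + 2), so 5 ∤ 42.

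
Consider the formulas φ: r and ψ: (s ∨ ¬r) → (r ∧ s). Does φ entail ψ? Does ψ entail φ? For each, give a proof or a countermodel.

Both directions hold.

(⟹) Assume the antecedent. If r is true, (s ∨ ¬r) → (r ∧ s) reduces to true regardless of the other variables. If r is false, the antecedent cannot hold. Either way (s ∨ ¬r) → (r ∧ s) holds.

(⟸) Assume the antecedent. If r is true, r reduces to true regardless of the other variables. If r is false, the antecedent cannot hold. Either way r holds.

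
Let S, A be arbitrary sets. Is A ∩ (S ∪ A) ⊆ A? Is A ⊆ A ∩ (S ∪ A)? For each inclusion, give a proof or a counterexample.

Both inclusions hold.

(⊆) Let x ∈ A ∩ (S ∪ A). Then either x ∈ A and x ∉ S; or x ∈ S ∩ A. In each case x ∈ A, so A ∩ (S ∪ A) ⊆ A.

(⊇) Let x ∈ A. Then either x ∈ A and x ∉ S; or x ∈ S ∩ A. In each case x ∈ A ∩ (S ∪ A), so A ⊆ A ∩ (S ∪ A).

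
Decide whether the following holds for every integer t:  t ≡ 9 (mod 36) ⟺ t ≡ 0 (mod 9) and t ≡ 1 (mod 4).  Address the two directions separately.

(⟹) Suppose t ≡ 9 (mod 36); write t = 36j + 9. Since 9 ∣ 36, reducing mod 9 gives t ≡ 9 ≡ 0 (mod 9); since 4 ∣ 36, reducing mod 4 gives t ≡ 9 ≡ 1 (mod 4).

(⟸) Conversely, if t ≡ 0 (mod 9) and t ≡ 1 (mod 4), then by the Chinese remainder theorem t ≡ 9 (mod 36). This is exactly t ≡ 9 (mod 36).

Both implications hold.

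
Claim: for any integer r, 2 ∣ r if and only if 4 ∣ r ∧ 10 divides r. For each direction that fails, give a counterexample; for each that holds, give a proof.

(⟹) This fails: take r = 2. Certainly 2 ∣ 2, but 4 ∤ 2.

(⟸) Suppose 4 ∣ r and 10 ∣ r. Any common multiple of 4 and 10 is a multiple of their lcm; here lcm(4, 10) = 4·10/gcd(4, 10) = 40/2 = 20, so 20 ∣ r. Since 2 ∣ 20, it follows that 2 ∣ r.

(⇒) fails; (⇐) holds.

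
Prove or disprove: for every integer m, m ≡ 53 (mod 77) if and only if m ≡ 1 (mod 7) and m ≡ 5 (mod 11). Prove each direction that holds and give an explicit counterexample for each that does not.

(⟹) This fails: m = 53 gives 53 ≡ 53 (mod 77) but 53 ≡ 4 (mod 7), so the conjunction on the right does not hold.

(⟸) This fails: m = 71 satisfies both congruences on the right (71 ≡ 1 mod 7 and 71 ≡ 5 mod 11) yet 71 ≡ 71 (mod 77), not 53.

Neither direction holds.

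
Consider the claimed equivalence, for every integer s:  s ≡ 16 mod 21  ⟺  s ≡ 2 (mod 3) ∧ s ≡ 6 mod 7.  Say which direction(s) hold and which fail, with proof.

Both directions fail.

Forward direction. This fails: s = 16 gives 16 ≡ 16 (mod 21) but 16 ≡ 1 (mod 3), so the conjunction on the right does not hold.

Converse. This fails: s = 20 satisfies both congruences on the right (20 ≡ 2 mod 3 and 20 ≡ 6 mod 7) yet 20 ≡ 20 (mod 21), not 16.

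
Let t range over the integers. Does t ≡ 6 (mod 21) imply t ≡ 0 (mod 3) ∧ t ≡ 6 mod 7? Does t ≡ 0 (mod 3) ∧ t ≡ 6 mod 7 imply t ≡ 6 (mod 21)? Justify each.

(←) If t ≡ 0 (mod 3) and t ≡ 6 (mod 7), then by the Chinese remainder theorem t ≡ 6 (mod 21). This is exactly t ≡ 6 (mod 21).

(→) Suppose t ≡ 6 (mod 21); write t = 21j + 6. Since 3 ∣ 21, reducing mod 3 gives t ≡ 6 ≡ 0 (mod 3); since 7 ∣ 21, reducing mod 7 gives t ≡ 6 (mod 7).

Equivalent; both directions hold.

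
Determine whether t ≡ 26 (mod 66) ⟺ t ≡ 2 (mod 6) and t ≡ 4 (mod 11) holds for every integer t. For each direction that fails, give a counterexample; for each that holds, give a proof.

The biconditional holds.

(←) If t ≡ 2 (mod 6) and t ≡ 4 (mod 11), then by the Chinese remainder theorem t ≡ 26 (mod 66). This is exactly t ≡ 26 (mod 66).

(→) Suppose t ≡ 26 (mod 66); write t = 66j + 26. Since 6 ∣ 66, reducing mod 6 gives t ≡ 26 ≡ 2 (mod 6); since 11 ∣ 66, reducing mod 11 gives t ≡ 26 ≡ 4 (mod 11).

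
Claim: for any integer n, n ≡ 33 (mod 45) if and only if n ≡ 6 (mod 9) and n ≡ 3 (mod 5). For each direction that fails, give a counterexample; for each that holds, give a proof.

The biconditional holds.

(⇒) Suppose n ≡ 33 (mod 45); write n = 45j + 33. Since 9 ∣ 45, reducing mod 9 gives n ≡ 33 ≡ 6 (mod 9); since 5 ∣ 45, reducing mod 5 gives n ≡ 33 ≡ 3 (mod 5).

(⇐) Conversely, if n ≡ 6 (mod 9) and n ≡ 3 (mod 5), then by the Chinese remainder theorem n ≡ 33 (mod 45). This is exactly n ≡ 33 (mod 45).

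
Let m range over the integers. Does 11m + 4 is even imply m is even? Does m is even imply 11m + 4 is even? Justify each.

Both directions hold; the statement is true.

(⇐) Suppose m is even; write m = 2j. Then 11m + 4 = 11·(2j) + 4 = 2·11j + 4, which is even.

(⇒) Suppose 11m + 4 is even. Since 11 is odd, 11m and m have the same parity, so 11m + 4 ≡ m + 4 (mod 2). As 4 is even, 11m + 4 is even exactly when m is even. Thus m is even.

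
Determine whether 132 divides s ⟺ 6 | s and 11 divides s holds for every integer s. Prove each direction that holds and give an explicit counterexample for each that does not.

Only the forward direction holds.

(→) If 132 ∣ s, write s = 132q. Since 132 = 22·6, s = 6·(22q), so 6 ∣ s; and since 132 = 12·11, s = 11·(12q), so 11 ∣ s.

(←) This fails: take s = 66. Both 6 ∣ 66 and 11 ∣ 66, yet 66 is not a multiple of 132 (since 66 = 0·132 + 66), so 132 ∤ 66.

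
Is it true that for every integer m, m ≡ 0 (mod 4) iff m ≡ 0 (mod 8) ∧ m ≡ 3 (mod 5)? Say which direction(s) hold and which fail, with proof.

(⟹) This fails: m = 0 gives 0 ≡ 0 (mod 4) but 0 ≡ 0 (mod 5), so the conjunction on the right does not hold.

(⟸) Conversely, if m ≡ 0 (mod 8) and m ≡ 3 (mod 5), then by the Chinese remainder theorem m ≡ 8 (mod 40). Since 8 ≡ 0 (mod 4) and 4 ∣ 40, we get m ≡ 0 (mod 4).

Not equivalent: only (⇐) holds.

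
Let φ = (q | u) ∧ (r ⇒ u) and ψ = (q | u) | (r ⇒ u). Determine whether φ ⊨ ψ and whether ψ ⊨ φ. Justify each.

Only the forward implication holds.

(⇒) Assume the antecedent. If r is true, the antecedent forces (r = T, q = F, u = T) or (r = T, q = T, u = T), and (q | u) | (r ⇒ u) holds there. If r is false, (q | u) | (r ⇒ u) reduces to true regardless of the other variables. Either way (q | u) | (r ⇒ u) holds.

(⇐) This fails. Under r = F, q = F, u = F, the left side is false but the right side is true.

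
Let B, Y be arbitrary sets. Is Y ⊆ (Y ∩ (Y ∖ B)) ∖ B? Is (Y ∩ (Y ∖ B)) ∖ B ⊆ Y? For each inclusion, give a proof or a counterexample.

(⊆) fails; (⊇) holds.

(⊇) Let x ∈ (Y ∩ (Y ∖ B)) ∖ B. Then x ∈ Y and x ∉ B, from which x ∈ Y.

(⊆) This inclusion fails. Take B = {1}, Y = {1}; then 1 ∈ Y but 1 ∉ (Y ∩ (Y ∖ B)) ∖ B.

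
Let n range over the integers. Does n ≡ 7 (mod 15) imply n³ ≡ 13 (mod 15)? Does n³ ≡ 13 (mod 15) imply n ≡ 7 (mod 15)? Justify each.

Both directions hold; the statement is true.

[⇐] Suppose n³ ≡ 13 (mod 15). The only residue r in {0, …, 14} with r³ ≡ 13 (mod 15) is r = 7, so n ≡ 7 (mod 15).

[⇒] Suppose n ≡ 7 (mod 15). Write n = 15j + 7. Then (15j + 7)³ = 3375j³ + 4725j² + 2205j + 343 = 15(225j³ + 315j² + 147j + 22) + 13, so n³ ≡ 13 (mod 15).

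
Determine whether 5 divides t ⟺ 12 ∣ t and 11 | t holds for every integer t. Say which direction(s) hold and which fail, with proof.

[⇒] This fails: take t = 5. Certainly 5 ∣ 5, but 12 ∤ 5.

[⇐] This fails: take t = 132. Both 12 ∣ 132 and 11 ∣ 132, yet 132 is not a multiple of 5 (since 132 = 26·5 + 2), so 5 ∤ 132.

Neither direction holds.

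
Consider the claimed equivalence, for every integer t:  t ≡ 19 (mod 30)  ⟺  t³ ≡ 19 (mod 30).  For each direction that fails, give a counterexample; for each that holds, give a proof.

(⟸) Suppose t³ ≡ 19 (mod 30). The only residue r in {0, …, 29} with r³ ≡ 19 (mod 30) is r = 19, so t ≡ 19 (mod 30).

(⟹) Suppose t ≡ 19 (mod 30). Write t = 30j + 19. Then (30j + 19)³ = 27000j³ + 51300j² + 32490j + 6859 = 30(900j³ + 1710j² + 1083j + 228) + 19, so t³ ≡ 19 (mod 30).

The biconditional holds.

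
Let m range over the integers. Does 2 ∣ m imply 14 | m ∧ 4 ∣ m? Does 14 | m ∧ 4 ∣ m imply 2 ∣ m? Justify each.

Only the reverse direction holds.

Forward direction. This fails: take m = 2. Certainly 2 ∣ 2, but 14 ∤ 2.

Converse. Suppose 14 ∣ m and 4 ∣ m. Any common multiple of 14 and 4 is a multiple of their lcm; here lcm(14, 4) = 14·4/gcd(14, 4) = 56/2 = 28, so 28 ∣ m. Since 2 ∣ 28, it follows that 2 ∣ m.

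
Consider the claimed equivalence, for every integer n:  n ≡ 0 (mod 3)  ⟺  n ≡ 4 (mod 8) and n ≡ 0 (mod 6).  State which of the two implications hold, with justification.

[⇒] This fails: n = 0 gives 0 ≡ 0 (mod 3) but 0 ≡ 0 (mod 8), so the conjunction on the right does not hold.

[⇐] Conversely, if n ≡ 4 (mod 8) and n ≡ 0 (mod 6), then by the Chinese remainder theorem n ≡ 12 (mod 24). Since 12 ≡ 0 (mod 3) and 3 ∣ 24, we get n ≡ 0 (mod 3).

(⇒) fails; (⇐) holds.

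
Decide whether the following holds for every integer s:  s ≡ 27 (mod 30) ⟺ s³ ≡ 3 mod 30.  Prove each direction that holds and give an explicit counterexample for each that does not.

Forward direction. Suppose s ≡ 27 (mod 30). Write s = 30j + 27. Then (30j + 27)³ = 27000j³ + 72900j² + 65610j + 19683 = 30(900j³ + 2430j² + 2187j + 656) + 3, so s³ ≡ 3 (mod 30).

Converse. Suppose s³ ≡ 3 (mod 30). The only residue r in {0, …, 29} with r³ ≡ 3 (mod 30) is r = 27, so s ≡ 27 (mod 30).

Both implications hold.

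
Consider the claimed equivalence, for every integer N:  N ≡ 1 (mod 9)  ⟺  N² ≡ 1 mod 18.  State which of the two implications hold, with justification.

Both directions fail.

Forward direction. This fails: take N = 10. Then 10 ≡ 1 (mod 9), but 10² = 100 ≡ 10 (mod 18), not 1.

Converse. This fails: take N = 17. Then 17² = 289 ≡ 1 (mod 18), yet 17 ≡ 8 (mod 9), not 1.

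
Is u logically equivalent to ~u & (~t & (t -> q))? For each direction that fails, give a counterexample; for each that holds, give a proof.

(⇒) fails and (⇐) fails.

(⇒) This fails. Under q = F, t = F, u = T, the left side is true but the right side is false.

(⇐) This fails. Under q = F, t = F, u = F, the left side is false but the right side is true.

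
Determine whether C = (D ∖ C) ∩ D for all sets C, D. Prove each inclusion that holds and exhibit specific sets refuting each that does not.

Neither inclusion holds.

(⟹) This inclusion fails. Take C = {1}, D = ∅; then 1 ∈ C but 1 ∉ (D ∖ C) ∩ D.

(⟸) This inclusion fails. Take C = ∅, D = {1}; then 1 ∈ (D ∖ C) ∩ D but 1 ∉ C.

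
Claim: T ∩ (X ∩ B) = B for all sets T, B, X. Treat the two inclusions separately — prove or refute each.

Forward inclusion. Let x ∈ T ∩ (X ∩ B). Then x ∈ T ∩ B ∩ X, from which x ∈ B.

Reverse inclusion. This inclusion fails. Take T = ∅, B = {1}, X = ∅; then 1 ∈ B but 1 ∉ T ∩ (X ∩ B).

The sets are not equal: only the forward inclusion holds.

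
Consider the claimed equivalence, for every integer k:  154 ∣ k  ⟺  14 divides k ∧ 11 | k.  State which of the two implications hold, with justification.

(⇒) If 154 ∣ k, write k = 154q. Since 154 = 11·14, k = 14·(11q), so 14 ∣ k; and since 154 = 14·11, k = 11·(14q), so 11 ∣ k.

(⇐) Suppose 14 ∣ k and 11 ∣ k. Any common multiple of 14 and 11 is a multiple of their lcm; here gcd(14, 11) = 1, so lcm(14, 11) = 14·11 = 154, so 154 ∣ k.

Both directions hold; the statement is true.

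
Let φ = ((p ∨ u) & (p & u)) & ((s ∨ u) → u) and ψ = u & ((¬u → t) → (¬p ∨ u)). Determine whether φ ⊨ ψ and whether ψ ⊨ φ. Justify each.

(⇒) Assume the antecedent. If t is true, the antecedent forces (t = T, u = T, s = F, p = T) or (t = T, u = T, s = T, p = T), and u & ((¬u → t) → (¬p ∨ u)) holds there. If t is false, the antecedent forces (t = F, u = T, s = F, p = T) or (t = F, u = T, s = T, p = T), and u & ((¬u → t) → (¬p ∨ u)) holds there. Either way u & ((¬u → t) → (¬p ∨ u)) holds.

(⇐) This fails. Under t = F, u = T, s = F, p = F, the left side is false but the right side is true.

(⇒) holds; (⇐) fails.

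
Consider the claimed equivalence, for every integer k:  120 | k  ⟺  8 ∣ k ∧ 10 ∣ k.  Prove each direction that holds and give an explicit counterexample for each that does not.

(→) If 120 ∣ k, write k = 120q. Since 120 = 15·8, k = 8·(15q), so 8 ∣ k; and since 120 = 12·10, k = 10·(12q), so 10 ∣ k.

(←) This fails: take k = 40. Both 8 ∣ 40 and 10 ∣ 40, yet 40 is not a multiple of 120 (since 40 = 0·120 + 40), so 120 ∤ 40.

(⇒) holds; (⇐) fails.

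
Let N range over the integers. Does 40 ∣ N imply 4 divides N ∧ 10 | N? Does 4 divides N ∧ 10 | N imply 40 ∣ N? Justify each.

Forward direction. If 40 ∣ N, write N = 40q. Since 40 = 10·4, N = 4·(10q), so 4 ∣ N; and since 40 = 4·10, N = 10·(4q), so 10 ∣ N.

Converse. This fails: take N = 20. Both 4 ∣ 20 and 10 ∣ 20, yet 20 is not a multiple of 40 (since 20 = 0·40 + 20), so 40 ∤ 20.

(⇒) holds; (⇐) fails.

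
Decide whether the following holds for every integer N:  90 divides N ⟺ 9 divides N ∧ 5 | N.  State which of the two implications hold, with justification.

(⇒) holds; (⇐) fails.

(⟹) If 90 ∣ N, write N = 90q. Since 90 = 10·9, N = 9·(10q), so 9 ∣ N; and since 90 = 18·5, N = 5·(18q), so 5 ∣ N.

(⟸) This fails: take N = 45. Both 9 ∣ 45 and 5 ∣ 45, yet 45 is not a multiple of 90 (since 45 = 0·90 + 45), so 90 ∤ 45.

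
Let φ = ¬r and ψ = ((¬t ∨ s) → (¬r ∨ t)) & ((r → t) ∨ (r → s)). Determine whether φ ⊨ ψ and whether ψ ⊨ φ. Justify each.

(→) Assume the antecedent. If r is true, the antecedent cannot hold. If r is false, the consequent reduces to true regardless of the other variables. Either way the consequent holds.

(←) This fails. Under r = T, s = F, t = T, the left side is false but the right side is true.

Only the forward direction holds.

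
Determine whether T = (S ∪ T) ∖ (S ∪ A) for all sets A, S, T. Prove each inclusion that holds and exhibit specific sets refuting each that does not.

(⟹) This inclusion fails. Take A = {1}, S = ∅, T = {1}; then 1 ∈ T but 1 ∉ (S ∪ T) ∖ (S ∪ A).

(⟸) Let x ∈ (S ∪ T) ∖ (S ∪ A). Then x ∈ T and x ∉ A, S, from which x ∈ T.

(⊆) fails; (⊇) holds.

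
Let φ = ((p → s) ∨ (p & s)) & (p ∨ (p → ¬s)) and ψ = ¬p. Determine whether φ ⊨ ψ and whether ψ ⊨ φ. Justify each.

Only the converse holds.

(→) This fails. Under p = T, s = T, the left side is true but the right side is false.

(←) Assume the antecedent. If p is true, the antecedent cannot hold. If p is false, the consequent reduces to true regardless of the other variables. Either way the consequent holds.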